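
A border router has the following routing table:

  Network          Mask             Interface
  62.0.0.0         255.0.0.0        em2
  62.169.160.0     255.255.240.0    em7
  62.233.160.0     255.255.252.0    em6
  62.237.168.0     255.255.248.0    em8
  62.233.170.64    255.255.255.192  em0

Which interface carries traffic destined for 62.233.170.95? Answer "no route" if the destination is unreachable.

em0

Routes whose prefix contains 62.233.170.95:
  62.0.0.0/8 (62.0.0.0 - 62.255.255.255) -> em2
  62.233.170.64/26 (62.233.170.64 - 62.233.170.127) -> em0
Longest matching prefix is /26 -> interface em0.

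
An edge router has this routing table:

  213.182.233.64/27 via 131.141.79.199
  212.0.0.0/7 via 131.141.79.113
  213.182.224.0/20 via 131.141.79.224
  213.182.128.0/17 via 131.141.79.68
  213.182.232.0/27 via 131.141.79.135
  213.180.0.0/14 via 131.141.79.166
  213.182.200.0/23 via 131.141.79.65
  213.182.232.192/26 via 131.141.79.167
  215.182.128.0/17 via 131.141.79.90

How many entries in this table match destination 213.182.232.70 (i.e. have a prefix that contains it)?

Prefixes containing 213.182.232.70:
  212.0.0.0/7 (212.0.0.0 - 213.255.255.255)
  213.180.0.0/14 (213.180.0.0 - 213.183.255.255)
  213.182.128.0/17 (213.182.128.0 - 213.182.255.255)
  213.182.224.0/20 (213.182.224.0 - 213.182.239.255)
Total matching entries: 4.

4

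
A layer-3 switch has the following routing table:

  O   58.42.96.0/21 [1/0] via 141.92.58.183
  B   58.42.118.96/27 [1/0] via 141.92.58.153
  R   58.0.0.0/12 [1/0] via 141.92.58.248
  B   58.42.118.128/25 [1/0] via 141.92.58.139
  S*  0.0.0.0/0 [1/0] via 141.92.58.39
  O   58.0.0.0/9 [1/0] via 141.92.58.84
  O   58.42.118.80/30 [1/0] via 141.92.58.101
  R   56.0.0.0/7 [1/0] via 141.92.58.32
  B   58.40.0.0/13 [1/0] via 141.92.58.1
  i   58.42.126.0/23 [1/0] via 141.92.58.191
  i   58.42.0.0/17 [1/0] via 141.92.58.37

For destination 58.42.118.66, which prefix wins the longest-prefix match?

58.42.0.0/17

Entries matching 58.42.118.66:
  0.0.0.0/0 (default, matches everything)
  58.0.0.0/9 (58.0.0.0 - 58.127.255.255)
  58.40.0.0/13 (58.40.0.0 - 58.47.255.255)
  58.42.0.0/17 (58.42.0.0 - 58.42.127.255)
Most specific is 58.42.0.0/17.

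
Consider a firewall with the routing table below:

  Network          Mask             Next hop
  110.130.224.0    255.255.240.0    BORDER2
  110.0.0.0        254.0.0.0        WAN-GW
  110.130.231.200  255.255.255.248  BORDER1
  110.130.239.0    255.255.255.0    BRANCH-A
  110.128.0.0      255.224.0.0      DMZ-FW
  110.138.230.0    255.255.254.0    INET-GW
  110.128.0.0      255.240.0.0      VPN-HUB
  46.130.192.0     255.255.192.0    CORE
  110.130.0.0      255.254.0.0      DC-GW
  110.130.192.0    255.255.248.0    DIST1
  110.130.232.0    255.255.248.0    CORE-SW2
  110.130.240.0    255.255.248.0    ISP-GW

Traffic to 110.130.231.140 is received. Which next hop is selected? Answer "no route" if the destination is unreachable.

Routes whose prefix contains 110.130.231.140:
  110.0.0.0/7 (110.0.0.0 - 111.255.255.255) -> WAN-GW
  110.128.0.0/11 (110.128.0.0 - 110.159.255.255) -> DMZ-FW
  110.128.0.0/12 (110.128.0.0 - 110.143.255.255) -> VPN-HUB
  110.130.0.0/15 (110.130.0.0 - 110.131.255.255) -> DC-GW
  110.130.224.0/20 (110.130.224.0 - 110.130.239.255) -> BORDER2
More-specific entries that do NOT match:
  110.130.231.200/29 (110.130.231.200 - 110.130.231.207) does not contain 110.130.231.140
  110.130.239.0/24 (110.130.239.0 - 110.130.239.255) does not contain 110.130.231.140
  110.138.230.0/23 (110.138.230.0 - 110.138.231.255) does not contain 110.130.231.140
  110.130.192.0/21 (110.130.192.0 - 110.130.199.255) does not contain 110.130.231.140
  110.130.232.0/21 (110.130.232.0 - 110.130.239.255) does not contain 110.130.231.140
  110.130.240.0/21 (110.130.240.0 - 110.130.247.255) does not contain 110.130.231.140
Longest matching prefix is /20 -> next hop BORDER2.

BORDER2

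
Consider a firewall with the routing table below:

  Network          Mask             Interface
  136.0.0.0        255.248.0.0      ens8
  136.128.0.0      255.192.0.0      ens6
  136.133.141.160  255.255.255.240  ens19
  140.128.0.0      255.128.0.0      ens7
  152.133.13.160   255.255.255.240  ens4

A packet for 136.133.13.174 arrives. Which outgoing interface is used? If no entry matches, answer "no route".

Routes whose prefix contains 136.133.13.174:
  136.128.0.0/10 (136.128.0.0 - 136.191.255.255) -> ens6
More-specific entries that do NOT match:
  136.133.141.160/28 (136.133.141.160 - 136.133.141.175) does not contain 136.133.13.174
  152.133.13.160/28 (152.133.13.160 - 152.133.13.175) does not contain 136.133.13.174
  136.0.0.0/13 (136.0.0.0 - 136.7.255.255) does not contain 136.133.13.174
Longest matching prefix is /10 -> interface ens6.

ens6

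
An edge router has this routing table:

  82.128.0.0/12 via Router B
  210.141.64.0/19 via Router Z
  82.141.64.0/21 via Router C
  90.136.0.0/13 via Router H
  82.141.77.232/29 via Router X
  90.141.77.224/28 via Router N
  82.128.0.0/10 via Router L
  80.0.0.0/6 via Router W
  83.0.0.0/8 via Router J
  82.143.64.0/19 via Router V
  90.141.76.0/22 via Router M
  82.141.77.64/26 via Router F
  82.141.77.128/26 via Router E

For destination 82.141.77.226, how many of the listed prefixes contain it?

Prefixes containing 82.141.77.226:
  80.0.0.0/6 (80.0.0.0 - 83.255.255.255)
  82.128.0.0/10 (82.128.0.0 - 82.191.255.255)
  82.128.0.0/12 (82.128.0.0 - 82.143.255.255)
Total matching entries: 3.

3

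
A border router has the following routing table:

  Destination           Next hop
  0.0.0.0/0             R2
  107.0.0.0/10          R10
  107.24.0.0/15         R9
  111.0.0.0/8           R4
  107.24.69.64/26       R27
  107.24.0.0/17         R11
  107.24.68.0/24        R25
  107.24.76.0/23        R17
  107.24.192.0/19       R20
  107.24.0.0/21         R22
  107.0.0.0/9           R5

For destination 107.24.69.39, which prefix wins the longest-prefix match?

107.24.0.0/17

Entries matching 107.24.69.39:
  0.0.0.0/0 (default, matches everything)
  107.0.0.0/9 (107.0.0.0 - 107.127.255.255)
  107.0.0.0/10 (107.0.0.0 - 107.63.255.255)
  107.24.0.0/15 (107.24.0.0 - 107.25.255.255)
  107.24.0.0/17 (107.24.0.0 - 107.24.127.255)
Most specific is 107.24.0.0/17.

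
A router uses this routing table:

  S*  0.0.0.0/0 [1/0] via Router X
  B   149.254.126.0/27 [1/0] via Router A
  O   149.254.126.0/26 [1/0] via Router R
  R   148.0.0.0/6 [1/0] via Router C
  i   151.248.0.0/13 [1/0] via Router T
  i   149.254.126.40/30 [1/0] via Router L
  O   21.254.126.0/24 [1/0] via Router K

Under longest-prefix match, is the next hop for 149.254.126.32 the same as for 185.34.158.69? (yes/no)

no

149.254.126.32: longest match 149.254.126.0/26 -> Router R
185.34.158.69: longest match 0.0.0.0/0 -> Router X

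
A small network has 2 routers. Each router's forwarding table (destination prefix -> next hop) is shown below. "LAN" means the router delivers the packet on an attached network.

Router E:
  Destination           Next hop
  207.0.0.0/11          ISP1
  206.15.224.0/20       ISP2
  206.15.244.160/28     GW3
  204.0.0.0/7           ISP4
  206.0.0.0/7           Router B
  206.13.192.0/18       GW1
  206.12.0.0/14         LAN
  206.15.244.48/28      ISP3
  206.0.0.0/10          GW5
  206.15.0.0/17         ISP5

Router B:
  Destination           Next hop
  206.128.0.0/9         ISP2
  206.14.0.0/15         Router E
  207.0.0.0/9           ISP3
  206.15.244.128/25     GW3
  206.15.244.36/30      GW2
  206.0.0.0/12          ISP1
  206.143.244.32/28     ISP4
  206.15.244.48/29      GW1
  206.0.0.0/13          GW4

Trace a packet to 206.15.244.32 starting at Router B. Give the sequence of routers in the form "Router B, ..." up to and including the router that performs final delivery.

At Router B: longest match for 206.15.244.32 is 206.14.0.0/15 -> Router E
At Router E: longest match for 206.15.244.32 is 206.12.0.0/14 -> LAN

Router B, Router E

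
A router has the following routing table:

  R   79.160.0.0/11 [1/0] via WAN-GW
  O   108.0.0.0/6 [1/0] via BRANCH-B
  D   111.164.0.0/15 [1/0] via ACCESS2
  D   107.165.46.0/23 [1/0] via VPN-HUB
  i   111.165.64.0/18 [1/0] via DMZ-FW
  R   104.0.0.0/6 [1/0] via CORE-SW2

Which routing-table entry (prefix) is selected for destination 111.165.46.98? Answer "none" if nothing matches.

Entries matching 111.165.46.98:
  108.0.0.0/6 (108.0.0.0 - 111.255.255.255)
  111.164.0.0/15 (111.164.0.0 - 111.165.255.255)
Most specific is 111.164.0.0/15.

111.164.0.0/15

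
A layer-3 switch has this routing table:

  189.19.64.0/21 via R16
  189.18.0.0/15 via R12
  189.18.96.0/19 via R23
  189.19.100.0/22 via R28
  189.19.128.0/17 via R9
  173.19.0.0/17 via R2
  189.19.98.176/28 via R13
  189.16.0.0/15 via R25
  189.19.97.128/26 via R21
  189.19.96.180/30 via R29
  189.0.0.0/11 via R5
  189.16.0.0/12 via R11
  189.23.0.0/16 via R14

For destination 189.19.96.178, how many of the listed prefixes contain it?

Prefixes containing 189.19.96.178:
  189.0.0.0/11 (189.0.0.0 - 189.31.255.255)
  189.16.0.0/12 (189.16.0.0 - 189.31.255.255)
  189.18.0.0/15 (189.18.0.0 - 189.19.255.255)
Total matching entries: 3.

3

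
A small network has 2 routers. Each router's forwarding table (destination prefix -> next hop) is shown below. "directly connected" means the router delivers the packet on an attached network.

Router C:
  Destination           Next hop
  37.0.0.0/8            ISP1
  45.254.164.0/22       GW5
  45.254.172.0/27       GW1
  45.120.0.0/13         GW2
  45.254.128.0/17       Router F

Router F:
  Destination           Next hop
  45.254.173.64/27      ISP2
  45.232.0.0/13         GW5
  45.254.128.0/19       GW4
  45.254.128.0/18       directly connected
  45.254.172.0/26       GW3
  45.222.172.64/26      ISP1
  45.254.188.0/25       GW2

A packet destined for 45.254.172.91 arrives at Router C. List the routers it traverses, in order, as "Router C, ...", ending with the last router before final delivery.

Router C, Router F

At Router C: longest match for 45.254.172.91 is 45.254.128.0/17 -> Router F
At Router F: longest match for 45.254.172.91 is 45.254.128.0/18 -> directly connected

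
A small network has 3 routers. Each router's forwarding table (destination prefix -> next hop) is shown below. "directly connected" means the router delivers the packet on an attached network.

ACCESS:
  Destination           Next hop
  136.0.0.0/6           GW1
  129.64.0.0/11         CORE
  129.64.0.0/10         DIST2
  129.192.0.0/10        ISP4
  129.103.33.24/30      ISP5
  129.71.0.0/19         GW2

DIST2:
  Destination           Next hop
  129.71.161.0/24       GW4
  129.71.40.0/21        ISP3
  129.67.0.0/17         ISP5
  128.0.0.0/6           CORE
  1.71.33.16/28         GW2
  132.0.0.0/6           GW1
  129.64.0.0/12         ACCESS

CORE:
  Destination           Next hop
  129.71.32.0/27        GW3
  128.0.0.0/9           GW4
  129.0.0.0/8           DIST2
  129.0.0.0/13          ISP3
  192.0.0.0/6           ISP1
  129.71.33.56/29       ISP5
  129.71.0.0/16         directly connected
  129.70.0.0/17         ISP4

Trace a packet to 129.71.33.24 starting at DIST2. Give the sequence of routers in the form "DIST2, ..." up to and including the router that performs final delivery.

At DIST2: longest match for 129.71.33.24 is 129.64.0.0/12 -> ACCESS
At ACCESS: longest match for 129.71.33.24 is 129.64.0.0/11 -> CORE
At CORE: longest match for 129.71.33.24 is 129.71.0.0/16 -> directly connected

DIST2, ACCESS, CORE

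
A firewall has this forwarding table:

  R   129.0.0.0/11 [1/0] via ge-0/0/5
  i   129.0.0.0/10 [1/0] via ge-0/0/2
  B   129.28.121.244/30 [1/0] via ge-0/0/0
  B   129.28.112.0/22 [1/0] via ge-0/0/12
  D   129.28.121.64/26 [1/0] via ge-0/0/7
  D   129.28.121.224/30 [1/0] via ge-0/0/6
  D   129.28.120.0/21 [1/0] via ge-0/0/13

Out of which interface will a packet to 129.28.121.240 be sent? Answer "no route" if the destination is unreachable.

Routes whose prefix contains 129.28.121.240:
  129.0.0.0/10 (129.0.0.0 - 129.63.255.255) -> ge-0/0/2
  129.0.0.0/11 (129.0.0.0 - 129.31.255.255) -> ge-0/0/5
  129.28.120.0/21 (129.28.120.0 - 129.28.127.255) -> ge-0/0/13
More-specific entries that do NOT match:
  129.28.121.244/30 (129.28.121.244 - 129.28.121.247) does not contain 129.28.121.240
  129.28.121.224/30 (129.28.121.224 - 129.28.121.227) does not contain 129.28.121.240
  129.28.121.64/26 (129.28.121.64 - 129.28.121.127) does not contain 129.28.121.240
  129.28.112.0/22 (129.28.112.0 - 129.28.115.255) does not contain 129.28.121.240
Longest matching prefix is /21 -> interface ge-0/0/13.

ge-0/0/13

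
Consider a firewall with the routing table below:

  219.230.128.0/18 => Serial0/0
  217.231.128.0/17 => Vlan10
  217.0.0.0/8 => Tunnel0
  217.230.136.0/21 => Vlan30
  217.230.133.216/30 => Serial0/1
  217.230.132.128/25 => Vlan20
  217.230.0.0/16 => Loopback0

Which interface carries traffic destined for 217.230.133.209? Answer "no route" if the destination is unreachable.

Loopback0

Routes whose prefix contains 217.230.133.209:
  217.0.0.0/8 (217.0.0.0 - 217.255.255.255) -> Tunnel0
  217.230.0.0/16 (217.230.0.0 - 217.230.255.255) -> Loopback0
More-specific entries that do NOT match:
  217.230.133.216/30 (217.230.133.216 - 217.230.133.219) does not contain 217.230.133.209
  217.230.132.128/25 (217.230.132.128 - 217.230.132.255) does not contain 217.230.133.209
  217.230.136.0/21 (217.230.136.0 - 217.230.143.255) does not contain 217.230.133.209
  219.230.128.0/18 (219.230.128.0 - 219.230.191.255) does not contain 217.230.133.209
  217.231.128.0/17 (217.231.128.0 - 217.231.255.255) does not contain 217.230.133.209
Longest matching prefix is /16 -> interface Loopback0.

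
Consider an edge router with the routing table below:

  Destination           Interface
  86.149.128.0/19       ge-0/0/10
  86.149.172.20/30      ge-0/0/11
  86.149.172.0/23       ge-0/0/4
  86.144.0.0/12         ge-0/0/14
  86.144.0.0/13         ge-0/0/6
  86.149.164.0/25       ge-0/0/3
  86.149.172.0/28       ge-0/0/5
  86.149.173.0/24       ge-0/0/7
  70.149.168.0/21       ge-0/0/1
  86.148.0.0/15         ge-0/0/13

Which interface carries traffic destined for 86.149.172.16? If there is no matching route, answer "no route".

ge-0/0/4

Routes whose prefix contains 86.149.172.16:
  86.144.0.0/12 (86.144.0.0 - 86.159.255.255) -> ge-0/0/14
  86.144.0.0/13 (86.144.0.0 - 86.151.255.255) -> ge-0/0/6
  86.148.0.0/15 (86.148.0.0 - 86.149.255.255) -> ge-0/0/13
  86.149.172.0/23 (86.149.172.0 - 86.149.173.255) -> ge-0/0/4
More-specific entries that do NOT match:
  86.149.172.20/30 (86.149.172.20 - 86.149.172.23) does not contain 86.149.172.16
  86.149.172.0/28 (86.149.172.0 - 86.149.172.15) does not contain 86.149.172.16
  86.149.164.0/25 (86.149.164.0 - 86.149.164.127) does not contain 86.149.172.16
  86.149.173.0/24 (86.149.173.0 - 86.149.173.255) does not contain 86.149.172.16
Longest matching prefix is /23 -> interface ge-0/0/4.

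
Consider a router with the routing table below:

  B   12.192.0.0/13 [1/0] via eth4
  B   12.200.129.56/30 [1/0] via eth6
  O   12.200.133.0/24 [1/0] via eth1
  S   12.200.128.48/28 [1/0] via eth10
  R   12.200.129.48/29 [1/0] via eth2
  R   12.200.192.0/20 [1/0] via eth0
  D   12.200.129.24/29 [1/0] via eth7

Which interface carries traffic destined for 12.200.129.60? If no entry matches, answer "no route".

no route

No entry's prefix contains 12.200.129.60; there is no default route.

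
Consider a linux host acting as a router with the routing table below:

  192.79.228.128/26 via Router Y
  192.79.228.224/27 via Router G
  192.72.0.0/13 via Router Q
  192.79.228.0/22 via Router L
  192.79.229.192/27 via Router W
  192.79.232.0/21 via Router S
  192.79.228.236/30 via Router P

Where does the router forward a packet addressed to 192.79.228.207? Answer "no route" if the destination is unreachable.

Router L

Routes whose prefix contains 192.79.228.207:
  192.72.0.0/13 (192.72.0.0 - 192.79.255.255) -> Router Q
  192.79.228.0/22 (192.79.228.0 - 192.79.231.255) -> Router L
More-specific entries that do NOT match:
  192.79.228.236/30 (192.79.228.236 - 192.79.228.239) does not contain 192.79.228.207
  192.79.228.224/27 (192.79.228.224 - 192.79.228.255) does not contain 192.79.228.207
  192.79.229.192/27 (192.79.229.192 - 192.79.229.223) does not contain 192.79.228.207
  192.79.228.128/26 (192.79.228.128 - 192.79.228.191) does not contain 192.79.228.207
Longest matching prefix is /22 -> next hop Router L.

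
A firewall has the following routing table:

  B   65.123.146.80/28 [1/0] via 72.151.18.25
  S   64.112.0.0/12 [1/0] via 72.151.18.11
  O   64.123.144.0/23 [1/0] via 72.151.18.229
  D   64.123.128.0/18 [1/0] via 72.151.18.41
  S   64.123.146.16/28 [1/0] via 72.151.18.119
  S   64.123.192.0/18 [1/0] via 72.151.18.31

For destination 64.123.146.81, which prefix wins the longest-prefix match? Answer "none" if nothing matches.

64.123.128.0/18

Entries matching 64.123.146.81:
  64.112.0.0/12 (64.112.0.0 - 64.127.255.255)
  64.123.128.0/18 (64.123.128.0 - 64.123.191.255)
Most specific is 64.123.128.0/18.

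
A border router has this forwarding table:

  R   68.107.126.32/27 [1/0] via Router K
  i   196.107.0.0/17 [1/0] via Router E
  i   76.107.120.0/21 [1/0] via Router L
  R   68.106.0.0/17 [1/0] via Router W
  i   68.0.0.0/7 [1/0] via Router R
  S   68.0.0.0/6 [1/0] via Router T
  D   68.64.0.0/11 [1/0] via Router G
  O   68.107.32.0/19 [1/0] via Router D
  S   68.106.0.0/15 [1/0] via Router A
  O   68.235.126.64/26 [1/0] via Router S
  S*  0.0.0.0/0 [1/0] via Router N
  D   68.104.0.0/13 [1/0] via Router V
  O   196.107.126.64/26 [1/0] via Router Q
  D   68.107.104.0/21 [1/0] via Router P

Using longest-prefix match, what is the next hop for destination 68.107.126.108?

Router A

Routes whose prefix contains 68.107.126.108:
  0.0.0.0/0 (default, matches everything) -> Router N
  68.0.0.0/6 (68.0.0.0 - 71.255.255.255) -> Router T
  68.0.0.0/7 (68.0.0.0 - 69.255.255.255) -> Router R
  68.104.0.0/13 (68.104.0.0 - 68.111.255.255) -> Router V
  68.106.0.0/15 (68.106.0.0 - 68.107.255.255) -> Router A
More-specific entries that do NOT match:
  68.107.126.32/27 (68.107.126.32 - 68.107.126.63) does not contain 68.107.126.108
  68.235.126.64/26 (68.235.126.64 - 68.235.126.127) does not contain 68.107.126.108
  196.107.126.64/26 (196.107.126.64 - 196.107.126.127) does not contain 68.107.126.108
  76.107.120.0/21 (76.107.120.0 - 76.107.127.255) does not contain 68.107.126.108
  68.107.104.0/21 (68.107.104.0 - 68.107.111.255) does not contain 68.107.126.108
  68.107.32.0/19 (68.107.32.0 - 68.107.63.255) does not contain 68.107.126.108
  196.107.0.0/17 (196.107.0.0 - 196.107.127.255) does not contain 68.107.126.108
  68.106.0.0/17 (68.106.0.0 - 68.106.127.255) does not contain 68.107.126.108
Longest matching prefix is /15 -> next hop Router A.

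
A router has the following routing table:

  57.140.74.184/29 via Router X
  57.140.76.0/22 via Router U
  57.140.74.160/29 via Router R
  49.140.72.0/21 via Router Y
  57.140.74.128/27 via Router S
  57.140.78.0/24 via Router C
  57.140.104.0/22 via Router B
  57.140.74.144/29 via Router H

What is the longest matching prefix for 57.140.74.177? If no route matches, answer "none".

none

57.140.74.177 is outside every listed prefix and there is no default route.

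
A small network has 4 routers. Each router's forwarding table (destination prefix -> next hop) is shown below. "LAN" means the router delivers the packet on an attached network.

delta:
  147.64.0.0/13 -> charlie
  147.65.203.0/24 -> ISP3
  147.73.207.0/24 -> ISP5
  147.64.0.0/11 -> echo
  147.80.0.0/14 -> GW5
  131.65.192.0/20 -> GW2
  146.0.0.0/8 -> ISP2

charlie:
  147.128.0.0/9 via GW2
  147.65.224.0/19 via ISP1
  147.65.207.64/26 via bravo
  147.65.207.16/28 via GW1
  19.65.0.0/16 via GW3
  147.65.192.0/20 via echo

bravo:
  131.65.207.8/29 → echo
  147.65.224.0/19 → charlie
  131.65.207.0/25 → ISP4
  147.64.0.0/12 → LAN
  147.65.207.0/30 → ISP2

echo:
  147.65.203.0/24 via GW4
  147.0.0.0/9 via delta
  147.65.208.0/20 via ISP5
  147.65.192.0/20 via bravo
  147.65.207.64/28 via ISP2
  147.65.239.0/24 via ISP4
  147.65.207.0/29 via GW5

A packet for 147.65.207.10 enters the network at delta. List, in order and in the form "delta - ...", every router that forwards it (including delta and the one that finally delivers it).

At delta: longest match for 147.65.207.10 is 147.64.0.0/13 -> charlie
At charlie: longest match for 147.65.207.10 is 147.65.192.0/20 -> echo
At echo: longest match for 147.65.207.10 is 147.65.192.0/20 -> bravo
At bravo: longest match for 147.65.207.10 is 147.64.0.0/12 -> LAN

delta - charlie - echo - bravo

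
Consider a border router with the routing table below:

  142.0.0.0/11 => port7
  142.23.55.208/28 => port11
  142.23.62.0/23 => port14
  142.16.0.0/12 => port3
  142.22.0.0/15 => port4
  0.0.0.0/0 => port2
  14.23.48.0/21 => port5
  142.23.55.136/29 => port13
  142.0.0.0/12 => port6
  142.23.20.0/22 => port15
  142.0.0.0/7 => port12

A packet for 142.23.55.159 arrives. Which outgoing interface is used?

Routes whose prefix contains 142.23.55.159:
  0.0.0.0/0 (default, matches everything) -> port2
  142.0.0.0/7 (142.0.0.0 - 143.255.255.255) -> port12
  142.0.0.0/11 (142.0.0.0 - 142.31.255.255) -> port7
  142.16.0.0/12 (142.16.0.0 - 142.31.255.255) -> port3
  142.22.0.0/15 (142.22.0.0 - 142.23.255.255) -> port4
More-specific entries that do NOT match:
  142.23.55.136/29 (142.23.55.136 - 142.23.55.143) does not contain 142.23.55.159
  142.23.55.208/28 (142.23.55.208 - 142.23.55.223) does not contain 142.23.55.159
  142.23.62.0/23 (142.23.62.0 - 142.23.63.255) does not contain 142.23.55.159
  142.23.20.0/22 (142.23.20.0 - 142.23.23.255) does not contain 142.23.55.159
  14.23.48.0/21 (14.23.48.0 - 14.23.55.255) does not contain 142.23.55.159
Longest matching prefix is /15 -> interface port4.

port4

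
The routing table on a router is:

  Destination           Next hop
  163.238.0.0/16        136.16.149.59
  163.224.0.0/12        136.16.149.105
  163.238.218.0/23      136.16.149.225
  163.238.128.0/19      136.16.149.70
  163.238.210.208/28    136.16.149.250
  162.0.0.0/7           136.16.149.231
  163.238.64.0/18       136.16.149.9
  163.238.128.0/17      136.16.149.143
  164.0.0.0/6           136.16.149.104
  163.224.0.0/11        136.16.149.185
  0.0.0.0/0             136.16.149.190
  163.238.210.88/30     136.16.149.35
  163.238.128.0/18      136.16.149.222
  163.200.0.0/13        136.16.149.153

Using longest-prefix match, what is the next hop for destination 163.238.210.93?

Routes whose prefix contains 163.238.210.93:
  0.0.0.0/0 (default, matches everything) -> 136.16.149.190
  162.0.0.0/7 (162.0.0.0 - 163.255.255.255) -> 136.16.149.231
  163.224.0.0/11 (163.224.0.0 - 163.255.255.255) -> 136.16.149.185
  163.224.0.0/12 (163.224.0.0 - 163.239.255.255) -> 136.16.149.105
  163.238.0.0/16 (163.238.0.0 - 163.238.255.255) -> 136.16.149.59
  163.238.128.0/17 (163.238.128.0 - 163.238.255.255) -> 136.16.149.143
More-specific entries that do NOT match:
  163.238.210.88/30 (163.238.210.88 - 163.238.210.91) does not contain 163.238.210.93
  163.238.210.208/28 (163.238.210.208 - 163.238.210.223) does not contain 163.238.210.93
  163.238.218.0/23 (163.238.218.0 - 163.238.219.255) does not contain 163.238.210.93
  163.238.128.0/19 (163.238.128.0 - 163.238.159.255) does not contain 163.238.210.93
  163.238.64.0/18 (163.238.64.0 - 163.238.127.255) does not contain 163.238.210.93
  163.238.128.0/18 (163.238.128.0 - 163.238.191.255) does not contain 163.238.210.93
Longest matching prefix is /17 -> next hop 136.16.149.143.

136.16.149.143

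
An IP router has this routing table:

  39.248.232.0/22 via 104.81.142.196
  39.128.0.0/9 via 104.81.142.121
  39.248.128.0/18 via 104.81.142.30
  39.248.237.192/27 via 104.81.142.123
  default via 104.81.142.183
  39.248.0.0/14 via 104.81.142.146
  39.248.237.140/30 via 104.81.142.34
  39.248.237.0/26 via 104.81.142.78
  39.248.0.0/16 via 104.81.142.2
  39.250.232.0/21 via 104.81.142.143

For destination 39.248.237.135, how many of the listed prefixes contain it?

Prefixes containing 39.248.237.135:
  0.0.0.0/0 (default, matches everything)
  39.128.0.0/9 (39.128.0.0 - 39.255.255.255)
  39.248.0.0/14 (39.248.0.0 - 39.251.255.255)
  39.248.0.0/16 (39.248.0.0 - 39.248.255.255)
Total matching entries: 4.

4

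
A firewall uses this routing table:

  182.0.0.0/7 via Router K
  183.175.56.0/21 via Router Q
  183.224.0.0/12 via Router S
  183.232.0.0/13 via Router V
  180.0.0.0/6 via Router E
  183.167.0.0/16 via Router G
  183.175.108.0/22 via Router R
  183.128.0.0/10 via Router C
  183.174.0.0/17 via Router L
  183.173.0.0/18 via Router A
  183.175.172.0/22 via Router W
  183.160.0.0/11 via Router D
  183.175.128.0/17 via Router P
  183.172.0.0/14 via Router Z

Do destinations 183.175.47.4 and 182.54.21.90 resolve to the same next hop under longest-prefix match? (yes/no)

no

183.175.47.4: longest match 183.172.0.0/14 -> Router Z
182.54.21.90: longest match 182.0.0.0/7 -> Router K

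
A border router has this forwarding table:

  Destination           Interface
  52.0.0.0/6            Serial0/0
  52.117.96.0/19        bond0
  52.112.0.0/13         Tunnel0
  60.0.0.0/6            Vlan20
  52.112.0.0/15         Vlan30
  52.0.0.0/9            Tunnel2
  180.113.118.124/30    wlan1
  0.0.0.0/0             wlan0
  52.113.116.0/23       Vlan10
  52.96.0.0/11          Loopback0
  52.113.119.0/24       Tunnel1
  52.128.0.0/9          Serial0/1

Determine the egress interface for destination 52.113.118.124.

Vlan30

Routes whose prefix contains 52.113.118.124:
  0.0.0.0/0 (default, matches everything) -> wlan0
  52.0.0.0/6 (52.0.0.0 - 55.255.255.255) -> Serial0/0
  52.0.0.0/9 (52.0.0.0 - 52.127.255.255) -> Tunnel2
  52.96.0.0/11 (52.96.0.0 - 52.127.255.255) -> Loopback0
  52.112.0.0/13 (52.112.0.0 - 52.119.255.255) -> Tunnel0
  52.112.0.0/15 (52.112.0.0 - 52.113.255.255) -> Vlan30
More-specific entries that do NOT match:
  180.113.118.124/30 (180.113.118.124 - 180.113.118.127) does not contain 52.113.118.124
  52.113.119.0/24 (52.113.119.0 - 52.113.119.255) does not contain 52.113.118.124
  52.113.116.0/23 (52.113.116.0 - 52.113.117.255) does not contain 52.113.118.124
  52.117.96.0/19 (52.117.96.0 - 52.117.127.255) does not contain 52.113.118.124
Longest matching prefix is /15 -> interface Vlan30.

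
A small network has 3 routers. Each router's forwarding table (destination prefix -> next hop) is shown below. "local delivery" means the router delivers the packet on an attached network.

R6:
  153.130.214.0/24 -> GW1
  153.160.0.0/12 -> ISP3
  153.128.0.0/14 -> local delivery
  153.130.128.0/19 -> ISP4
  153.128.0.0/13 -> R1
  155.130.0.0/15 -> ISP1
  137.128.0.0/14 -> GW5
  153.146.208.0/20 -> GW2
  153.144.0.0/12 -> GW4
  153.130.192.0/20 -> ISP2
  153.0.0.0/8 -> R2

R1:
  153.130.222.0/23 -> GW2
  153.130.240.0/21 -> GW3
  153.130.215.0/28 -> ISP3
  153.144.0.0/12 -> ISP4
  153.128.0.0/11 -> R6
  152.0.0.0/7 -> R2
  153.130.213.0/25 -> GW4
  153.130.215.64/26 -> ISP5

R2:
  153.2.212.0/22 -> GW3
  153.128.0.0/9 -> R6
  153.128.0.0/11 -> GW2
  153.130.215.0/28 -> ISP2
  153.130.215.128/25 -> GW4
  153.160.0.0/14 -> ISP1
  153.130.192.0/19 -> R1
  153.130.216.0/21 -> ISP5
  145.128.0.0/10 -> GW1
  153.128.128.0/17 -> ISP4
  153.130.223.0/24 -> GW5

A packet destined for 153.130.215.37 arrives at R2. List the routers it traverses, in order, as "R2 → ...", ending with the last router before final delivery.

At R2: longest match for 153.130.215.37 is 153.130.192.0/19 -> R1
At R1: longest match for 153.130.215.37 is 153.128.0.0/11 -> R6
At R6: longest match for 153.130.215.37 is 153.128.0.0/14 -> local delivery

R2 → R1 → R6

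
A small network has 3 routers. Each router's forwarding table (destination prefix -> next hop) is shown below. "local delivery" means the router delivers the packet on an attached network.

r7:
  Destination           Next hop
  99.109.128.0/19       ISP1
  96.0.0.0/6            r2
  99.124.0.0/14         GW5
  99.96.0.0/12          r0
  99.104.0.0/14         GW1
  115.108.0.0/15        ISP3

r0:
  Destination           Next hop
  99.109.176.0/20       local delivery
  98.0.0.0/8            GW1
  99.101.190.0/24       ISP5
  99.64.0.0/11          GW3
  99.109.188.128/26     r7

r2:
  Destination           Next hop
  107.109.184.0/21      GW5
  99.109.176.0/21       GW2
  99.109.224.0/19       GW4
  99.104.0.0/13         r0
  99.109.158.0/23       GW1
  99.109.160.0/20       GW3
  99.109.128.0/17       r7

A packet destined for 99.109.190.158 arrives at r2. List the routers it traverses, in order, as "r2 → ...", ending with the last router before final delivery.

r2 → r7 → r0

At r2: longest match for 99.109.190.158 is 99.109.128.0/17 -> r7
At r7: longest match for 99.109.190.158 is 99.96.0.0/12 -> r0
At r0: longest match for 99.109.190.158 is 99.109.176.0/20 -> local delivery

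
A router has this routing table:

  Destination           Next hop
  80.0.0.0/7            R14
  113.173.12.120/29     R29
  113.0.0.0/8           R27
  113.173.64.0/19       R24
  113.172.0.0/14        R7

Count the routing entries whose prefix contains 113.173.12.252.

Prefixes containing 113.173.12.252:
  113.0.0.0/8 (113.0.0.0 - 113.255.255.255)
  113.172.0.0/14 (113.172.0.0 - 113.175.255.255)
Total matching entries: 2.

2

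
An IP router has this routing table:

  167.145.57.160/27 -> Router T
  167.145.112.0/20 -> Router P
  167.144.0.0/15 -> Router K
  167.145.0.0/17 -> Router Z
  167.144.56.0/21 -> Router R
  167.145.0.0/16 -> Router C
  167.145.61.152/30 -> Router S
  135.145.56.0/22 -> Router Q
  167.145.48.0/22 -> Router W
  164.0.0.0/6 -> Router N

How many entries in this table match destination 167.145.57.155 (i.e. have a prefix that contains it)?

Prefixes containing 167.145.57.155:
  164.0.0.0/6 (164.0.0.0 - 167.255.255.255)
  167.144.0.0/15 (167.144.0.0 - 167.145.255.255)
  167.145.0.0/16 (167.145.0.0 - 167.145.255.255)
  167.145.0.0/17 (167.145.0.0 - 167.145.127.255)
Total matching entries: 4.

4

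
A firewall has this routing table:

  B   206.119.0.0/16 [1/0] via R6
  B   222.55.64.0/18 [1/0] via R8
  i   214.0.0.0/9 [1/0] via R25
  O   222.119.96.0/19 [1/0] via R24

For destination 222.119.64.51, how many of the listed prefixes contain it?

No listed prefix contains 222.119.64.51.
Total matching entries: 0.

0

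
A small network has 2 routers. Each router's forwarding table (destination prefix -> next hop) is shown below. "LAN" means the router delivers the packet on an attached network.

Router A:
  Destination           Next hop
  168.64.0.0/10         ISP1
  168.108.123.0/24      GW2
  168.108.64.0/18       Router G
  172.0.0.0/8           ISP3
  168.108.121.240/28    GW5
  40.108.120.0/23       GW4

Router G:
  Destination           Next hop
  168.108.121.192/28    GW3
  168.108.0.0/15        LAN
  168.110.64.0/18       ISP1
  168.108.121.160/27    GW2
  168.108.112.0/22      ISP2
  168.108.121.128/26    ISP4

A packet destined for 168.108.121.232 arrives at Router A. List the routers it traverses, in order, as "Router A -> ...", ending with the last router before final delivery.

At Router A: longest match for 168.108.121.232 is 168.108.64.0/18 -> Router G
At Router G: longest match for 168.108.121.232 is 168.108.0.0/15 -> LAN

Router A -> Router G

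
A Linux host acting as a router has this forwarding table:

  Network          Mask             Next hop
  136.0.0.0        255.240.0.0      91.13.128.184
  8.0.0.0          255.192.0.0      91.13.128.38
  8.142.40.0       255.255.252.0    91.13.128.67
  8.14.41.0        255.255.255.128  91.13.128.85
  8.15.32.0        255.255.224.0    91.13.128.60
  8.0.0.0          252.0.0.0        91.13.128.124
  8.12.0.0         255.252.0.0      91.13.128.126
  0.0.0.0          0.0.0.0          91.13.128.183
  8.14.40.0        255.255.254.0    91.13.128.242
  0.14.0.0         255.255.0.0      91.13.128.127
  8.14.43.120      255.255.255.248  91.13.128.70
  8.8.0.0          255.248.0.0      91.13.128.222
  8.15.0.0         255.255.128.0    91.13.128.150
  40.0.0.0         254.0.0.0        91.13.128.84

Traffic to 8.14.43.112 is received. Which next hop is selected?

Routes whose prefix contains 8.14.43.112:
  0.0.0.0/0 (default, matches everything) -> 91.13.128.183
  8.0.0.0/6 (8.0.0.0 - 11.255.255.255) -> 91.13.128.124
  8.0.0.0/10 (8.0.0.0 - 8.63.255.255) -> 91.13.128.38
  8.8.0.0/13 (8.8.0.0 - 8.15.255.255) -> 91.13.128.222
  8.12.0.0/14 (8.12.0.0 - 8.15.255.255) -> 91.13.128.126
More-specific entries that do NOT match:
  8.14.43.120/29 (8.14.43.120 - 8.14.43.127) does not contain 8.14.43.112
  8.14.41.0/25 (8.14.41.0 - 8.14.41.127) does not contain 8.14.43.112
  8.14.40.0/23 (8.14.40.0 - 8.14.41.255) does not contain 8.14.43.112
  8.142.40.0/22 (8.142.40.0 - 8.142.43.255) does not contain 8.14.43.112
  8.15.32.0/19 (8.15.32.0 - 8.15.63.255) does not contain 8.14.43.112
  8.15.0.0/17 (8.15.0.0 - 8.15.127.255) does not contain 8.14.43.112
  0.14.0.0/16 (0.14.0.0 - 0.14.255.255) does not contain 8.14.43.112
Longest matching prefix is /14 -> next hop 91.13.128.126.

91.13.128.126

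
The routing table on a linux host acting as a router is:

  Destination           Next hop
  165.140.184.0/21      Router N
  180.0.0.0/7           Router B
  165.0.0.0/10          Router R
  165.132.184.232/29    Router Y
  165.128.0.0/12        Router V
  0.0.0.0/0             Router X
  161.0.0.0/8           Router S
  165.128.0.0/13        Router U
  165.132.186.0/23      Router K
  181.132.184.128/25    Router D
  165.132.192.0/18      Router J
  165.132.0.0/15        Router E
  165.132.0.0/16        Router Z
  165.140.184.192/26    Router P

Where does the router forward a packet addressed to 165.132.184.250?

Router Z

Routes whose prefix contains 165.132.184.250:
  0.0.0.0/0 (default, matches everything) -> Router X
  165.128.0.0/12 (165.128.0.0 - 165.143.255.255) -> Router V
  165.128.0.0/13 (165.128.0.0 - 165.135.255.255) -> Router U
  165.132.0.0/15 (165.132.0.0 - 165.133.255.255) -> Router E
  165.132.0.0/16 (165.132.0.0 - 165.132.255.255) -> Router Z
More-specific entries that do NOT match:
  165.132.184.232/29 (165.132.184.232 - 165.132.184.239) does not contain 165.132.184.250
  165.140.184.192/26 (165.140.184.192 - 165.140.184.255) does not contain 165.132.184.250
  181.132.184.128/25 (181.132.184.128 - 181.132.184.255) does not contain 165.132.184.250
  165.132.186.0/23 (165.132.186.0 - 165.132.187.255) does not contain 165.132.184.250
  165.140.184.0/21 (165.140.184.0 - 165.140.191.255) does not contain 165.132.184.250
  165.132.192.0/18 (165.132.192.0 - 165.132.255.255) does not contain 165.132.184.250
Longest matching prefix is /16 -> next hop Router Z.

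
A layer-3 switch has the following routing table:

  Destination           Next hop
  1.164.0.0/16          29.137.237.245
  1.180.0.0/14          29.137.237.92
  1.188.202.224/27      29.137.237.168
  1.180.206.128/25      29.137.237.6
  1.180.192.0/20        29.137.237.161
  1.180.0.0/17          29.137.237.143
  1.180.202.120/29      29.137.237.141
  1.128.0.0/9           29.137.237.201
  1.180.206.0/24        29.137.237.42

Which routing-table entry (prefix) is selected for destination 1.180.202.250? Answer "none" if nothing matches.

1.180.192.0/20

Entries matching 1.180.202.250:
  1.128.0.0/9 (1.128.0.0 - 1.255.255.255)
  1.180.0.0/14 (1.180.0.0 - 1.183.255.255)
  1.180.192.0/20 (1.180.192.0 - 1.180.207.255)
Most specific is 1.180.192.0/20.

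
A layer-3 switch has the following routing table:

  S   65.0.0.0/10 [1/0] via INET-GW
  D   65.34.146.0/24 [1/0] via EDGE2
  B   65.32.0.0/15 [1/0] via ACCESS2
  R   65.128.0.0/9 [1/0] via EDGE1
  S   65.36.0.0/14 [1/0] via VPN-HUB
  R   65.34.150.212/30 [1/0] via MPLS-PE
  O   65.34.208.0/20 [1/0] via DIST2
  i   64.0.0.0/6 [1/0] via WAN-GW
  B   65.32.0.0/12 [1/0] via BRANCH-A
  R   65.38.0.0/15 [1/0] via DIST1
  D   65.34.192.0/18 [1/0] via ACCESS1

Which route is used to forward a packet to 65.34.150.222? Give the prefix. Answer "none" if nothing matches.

Entries matching 65.34.150.222:
  64.0.0.0/6 (64.0.0.0 - 67.255.255.255)
  65.0.0.0/10 (65.0.0.0 - 65.63.255.255)
  65.32.0.0/12 (65.32.0.0 - 65.47.255.255)
Most specific is 65.32.0.0/12.

65.32.0.0/12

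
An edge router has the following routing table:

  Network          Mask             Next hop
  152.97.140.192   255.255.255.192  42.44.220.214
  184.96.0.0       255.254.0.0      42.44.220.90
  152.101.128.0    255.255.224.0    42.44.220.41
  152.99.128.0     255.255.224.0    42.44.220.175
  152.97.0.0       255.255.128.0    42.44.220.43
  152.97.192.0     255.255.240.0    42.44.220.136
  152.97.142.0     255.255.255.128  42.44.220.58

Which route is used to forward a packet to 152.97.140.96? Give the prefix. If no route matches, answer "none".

152.97.140.96 is outside every listed prefix and there is no default route.

none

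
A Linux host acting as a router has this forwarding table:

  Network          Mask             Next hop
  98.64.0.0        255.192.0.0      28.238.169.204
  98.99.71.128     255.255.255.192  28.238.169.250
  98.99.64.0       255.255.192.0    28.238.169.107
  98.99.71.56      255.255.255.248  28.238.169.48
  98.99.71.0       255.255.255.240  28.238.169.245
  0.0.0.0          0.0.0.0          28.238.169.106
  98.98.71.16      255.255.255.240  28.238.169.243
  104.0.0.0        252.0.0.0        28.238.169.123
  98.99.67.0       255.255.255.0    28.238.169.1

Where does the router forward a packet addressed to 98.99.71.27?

Routes whose prefix contains 98.99.71.27:
  0.0.0.0/0 (default, matches everything) -> 28.238.169.106
  98.64.0.0/10 (98.64.0.0 - 98.127.255.255) -> 28.238.169.204
  98.99.64.0/18 (98.99.64.0 - 98.99.127.255) -> 28.238.169.107
More-specific entries that do NOT match:
  98.99.71.56/29 (98.99.71.56 - 98.99.71.63) does not contain 98.99.71.27
  98.99.71.0/28 (98.99.71.0 - 98.99.71.15) does not contain 98.99.71.27
  98.98.71.16/28 (98.98.71.16 - 98.98.71.31) does not contain 98.99.71.27
  98.99.71.128/26 (98.99.71.128 - 98.99.71.191) does not contain 98.99.71.27
  98.99.67.0/24 (98.99.67.0 - 98.99.67.255) does not contain 98.99.71.27
Longest matching prefix is /18 -> next hop 28.238.169.107.

28.238.169.107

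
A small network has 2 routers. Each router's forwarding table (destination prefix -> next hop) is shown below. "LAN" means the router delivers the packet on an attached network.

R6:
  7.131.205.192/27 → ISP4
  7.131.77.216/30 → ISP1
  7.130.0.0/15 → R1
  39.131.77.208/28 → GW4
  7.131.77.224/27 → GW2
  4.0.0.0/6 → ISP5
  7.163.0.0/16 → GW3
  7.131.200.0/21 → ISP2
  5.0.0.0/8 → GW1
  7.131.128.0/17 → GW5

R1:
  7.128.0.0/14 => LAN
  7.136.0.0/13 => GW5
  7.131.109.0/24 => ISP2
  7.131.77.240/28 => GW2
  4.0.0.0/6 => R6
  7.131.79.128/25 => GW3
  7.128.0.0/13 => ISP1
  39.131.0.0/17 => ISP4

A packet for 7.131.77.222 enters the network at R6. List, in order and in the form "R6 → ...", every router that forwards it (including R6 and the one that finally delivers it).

R6 → R1

At R6: longest match for 7.131.77.222 is 7.130.0.0/15 -> R1
At R1: longest match for 7.131.77.222 is 7.128.0.0/14 -> LAN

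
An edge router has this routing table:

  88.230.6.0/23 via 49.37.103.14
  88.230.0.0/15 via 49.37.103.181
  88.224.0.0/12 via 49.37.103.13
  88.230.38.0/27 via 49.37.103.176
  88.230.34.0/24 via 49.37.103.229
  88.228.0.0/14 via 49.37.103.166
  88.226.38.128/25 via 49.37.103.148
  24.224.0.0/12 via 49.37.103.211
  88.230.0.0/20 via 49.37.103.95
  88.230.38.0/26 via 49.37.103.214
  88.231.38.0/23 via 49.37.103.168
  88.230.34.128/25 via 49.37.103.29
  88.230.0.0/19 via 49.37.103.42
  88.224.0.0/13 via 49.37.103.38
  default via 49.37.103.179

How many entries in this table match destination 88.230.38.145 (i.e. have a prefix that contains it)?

5

Prefixes containing 88.230.38.145:
  0.0.0.0/0 (default, matches everything)
  88.224.0.0/12 (88.224.0.0 - 88.239.255.255)
  88.224.0.0/13 (88.224.0.0 - 88.231.255.255)
  88.228.0.0/14 (88.228.0.0 - 88.231.255.255)
  88.230.0.0/15 (88.230.0.0 - 88.231.255.255)
Total matching entries: 5.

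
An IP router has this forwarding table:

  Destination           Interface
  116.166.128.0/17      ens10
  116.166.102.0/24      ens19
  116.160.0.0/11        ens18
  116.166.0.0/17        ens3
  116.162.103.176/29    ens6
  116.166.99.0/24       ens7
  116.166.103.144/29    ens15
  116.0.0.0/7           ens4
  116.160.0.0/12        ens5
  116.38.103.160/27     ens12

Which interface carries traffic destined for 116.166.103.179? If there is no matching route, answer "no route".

Routes whose prefix contains 116.166.103.179:
  116.0.0.0/7 (116.0.0.0 - 117.255.255.255) -> ens4
  116.160.0.0/11 (116.160.0.0 - 116.191.255.255) -> ens18
  116.160.0.0/12 (116.160.0.0 - 116.175.255.255) -> ens5
  116.166.0.0/17 (116.166.0.0 - 116.166.127.255) -> ens3
More-specific entries that do NOT match:
  116.162.103.176/29 (116.162.103.176 - 116.162.103.183) does not contain 116.166.103.179
  116.166.103.144/29 (116.166.103.144 - 116.166.103.151) does not contain 116.166.103.179
  116.38.103.160/27 (116.38.103.160 - 116.38.103.191) does not contain 116.166.103.179
  116.166.102.0/24 (116.166.102.0 - 116.166.102.255) does not contain 116.166.103.179
  116.166.99.0/24 (116.166.99.0 - 116.166.99.255) does not contain 116.166.103.179
Longest matching prefix is /17 -> interface ens3.

ens3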